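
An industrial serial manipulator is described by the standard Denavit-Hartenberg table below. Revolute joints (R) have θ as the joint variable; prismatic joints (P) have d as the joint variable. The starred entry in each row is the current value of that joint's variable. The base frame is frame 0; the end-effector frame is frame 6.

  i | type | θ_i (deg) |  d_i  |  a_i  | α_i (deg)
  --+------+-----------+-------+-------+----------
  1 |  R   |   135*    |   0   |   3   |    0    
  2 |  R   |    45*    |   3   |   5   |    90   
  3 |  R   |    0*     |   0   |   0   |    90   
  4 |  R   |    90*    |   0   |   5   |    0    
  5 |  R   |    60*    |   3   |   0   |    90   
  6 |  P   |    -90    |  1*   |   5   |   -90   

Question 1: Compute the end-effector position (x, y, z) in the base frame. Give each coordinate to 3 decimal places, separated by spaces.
-7.621 7.987 5.000

after link 1: o_1 = (-2.1213, 2.1213, 0.0000)
after link 2: o_2 = (-7.1213, 2.1213, 3.0000)
after link 3: o_3 = (-7.1213, 2.1213, 3.0000)
after link 4: o_4 = (-7.1213, 7.1213, 3.0000)
after link 5: o_5 = (-7.1213, 7.1213, 0.0000)
after link 6: o_6 = (-7.6213, 7.9873, 5.0000)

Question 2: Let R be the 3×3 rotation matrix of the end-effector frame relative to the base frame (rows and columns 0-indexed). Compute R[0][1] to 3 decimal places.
0.500

End-effector y-axis (col 1 of R) = (0.5000,-0.8660,-0.0000)
R[0][1] = 0.5000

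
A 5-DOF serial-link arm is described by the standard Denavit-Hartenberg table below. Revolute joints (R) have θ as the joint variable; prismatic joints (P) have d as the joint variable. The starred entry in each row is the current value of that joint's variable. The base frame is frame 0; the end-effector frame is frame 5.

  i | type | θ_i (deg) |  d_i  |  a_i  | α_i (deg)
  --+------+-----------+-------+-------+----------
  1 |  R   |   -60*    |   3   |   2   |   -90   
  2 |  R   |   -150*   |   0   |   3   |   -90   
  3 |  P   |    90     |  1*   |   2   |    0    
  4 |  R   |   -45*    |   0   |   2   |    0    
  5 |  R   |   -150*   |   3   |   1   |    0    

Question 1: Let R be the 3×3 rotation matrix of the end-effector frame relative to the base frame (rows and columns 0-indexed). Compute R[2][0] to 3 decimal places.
End-effector x-axis (col 0 of R) = (0.9486,0.2888,-0.1294)
R[2][0] = -0.1294

-0.129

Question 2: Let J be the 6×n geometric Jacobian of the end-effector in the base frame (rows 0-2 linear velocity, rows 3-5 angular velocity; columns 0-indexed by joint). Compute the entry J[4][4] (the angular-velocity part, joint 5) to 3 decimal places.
-0.433

axis z_4 = (0.2500,-0.4330,0.8660); lever o_n−o_4 = (1.6986,-1.0102,2.4687)
cross product → J_v[:, 4] = (-0.1941,0.8539,0.4830)
J_ω[:, 4] = z_4
entry J[4][4] = -0.4330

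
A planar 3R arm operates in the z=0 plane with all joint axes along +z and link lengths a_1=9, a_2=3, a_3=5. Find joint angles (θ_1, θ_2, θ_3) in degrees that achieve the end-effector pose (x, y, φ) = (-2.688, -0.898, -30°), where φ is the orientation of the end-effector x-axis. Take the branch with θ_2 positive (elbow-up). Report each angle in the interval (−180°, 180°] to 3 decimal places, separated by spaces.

wrist centre = target − a_3·(cos φ, sin φ) = (-7.0181, 1.6020)
cos θ_2 = (51.8205−9²−3²)/(2·9·3) = -0.7070; θ_2 = 134.9936° (elbow-up)
β = atan2(1.6020,-7.0181) = 167.1416°; ψ = atan2(2.1216,6.8789) = 17.1405°
θ_1 = β − ψ = 150.0011°
θ_3 = φ − θ_1 − θ_2 = 45.0053° (wrapped to (-180°,180°])

150.001 134.994 45.005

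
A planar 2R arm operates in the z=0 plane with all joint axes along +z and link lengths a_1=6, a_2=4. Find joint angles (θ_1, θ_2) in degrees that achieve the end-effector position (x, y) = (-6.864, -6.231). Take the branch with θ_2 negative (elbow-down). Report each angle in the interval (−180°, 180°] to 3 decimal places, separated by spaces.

cos θ_2 = (85.9399−6²−4²)/(2·6·4) = 0.7071; θ_2 = -45.0021° (elbow-down)
β = atan2(-6.2310,-6.8640) = -137.7675°; ψ = atan2(-2.8285,8.8283) = -17.7651°
θ_1 = β − ψ = -120.0024°

-120.002 -45.002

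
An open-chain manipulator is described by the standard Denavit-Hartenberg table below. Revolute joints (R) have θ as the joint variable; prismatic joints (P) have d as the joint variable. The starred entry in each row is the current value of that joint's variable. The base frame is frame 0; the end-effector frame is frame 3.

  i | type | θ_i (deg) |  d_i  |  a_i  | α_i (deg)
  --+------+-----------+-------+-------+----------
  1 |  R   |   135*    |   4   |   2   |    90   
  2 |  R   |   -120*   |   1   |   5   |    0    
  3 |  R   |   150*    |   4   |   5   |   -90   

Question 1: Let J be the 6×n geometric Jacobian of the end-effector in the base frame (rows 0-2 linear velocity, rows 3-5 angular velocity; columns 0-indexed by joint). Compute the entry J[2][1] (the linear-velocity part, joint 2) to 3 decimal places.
1.830

axis z_1 = (0.7071,0.7071,0.0000); lever o_n−o_1 = (2.2414,4.8296,-1.8301)
cross product → J_v[:, 1] = (-1.2941,1.2941,1.8301)
J_ω[:, 1] = z_1
entry J[2][1] = 1.8301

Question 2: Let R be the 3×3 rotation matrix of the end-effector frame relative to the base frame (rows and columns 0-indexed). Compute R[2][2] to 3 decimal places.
0.866

End-effector z-axis (col 2 of R) = (0.3536,-0.3536,0.8660)
R[2][2] = 0.8660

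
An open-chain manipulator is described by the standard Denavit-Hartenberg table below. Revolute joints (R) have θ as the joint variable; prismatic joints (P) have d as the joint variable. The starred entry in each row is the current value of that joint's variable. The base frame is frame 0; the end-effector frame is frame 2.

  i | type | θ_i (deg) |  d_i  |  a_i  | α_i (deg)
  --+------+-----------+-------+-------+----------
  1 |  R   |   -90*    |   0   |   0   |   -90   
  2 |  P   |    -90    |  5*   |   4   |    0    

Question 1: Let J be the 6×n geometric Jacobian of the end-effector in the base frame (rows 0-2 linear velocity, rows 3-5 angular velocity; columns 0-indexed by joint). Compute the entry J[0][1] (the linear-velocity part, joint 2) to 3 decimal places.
1.000

prismatic axis z_1 = (1.0000,0.0000,0.0000)
J_v[:, 1] = z_1; J_ω[:, 1] = (0,0,0)
entry J[0][1] = 1.0000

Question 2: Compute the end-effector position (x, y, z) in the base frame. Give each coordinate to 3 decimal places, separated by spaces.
5.000 0.000 4.000

after link 1: o_1 = (0.0000, 0.0000, 0.0000)
after link 2: o_2 = (5.0000, 0.0000, 4.0000)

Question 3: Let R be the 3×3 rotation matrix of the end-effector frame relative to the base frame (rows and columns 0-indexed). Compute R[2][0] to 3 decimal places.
1.000

End-effector x-axis (col 0 of R) = (-0.0000,-0.0000,1.0000)
R[2][0] = 1.0000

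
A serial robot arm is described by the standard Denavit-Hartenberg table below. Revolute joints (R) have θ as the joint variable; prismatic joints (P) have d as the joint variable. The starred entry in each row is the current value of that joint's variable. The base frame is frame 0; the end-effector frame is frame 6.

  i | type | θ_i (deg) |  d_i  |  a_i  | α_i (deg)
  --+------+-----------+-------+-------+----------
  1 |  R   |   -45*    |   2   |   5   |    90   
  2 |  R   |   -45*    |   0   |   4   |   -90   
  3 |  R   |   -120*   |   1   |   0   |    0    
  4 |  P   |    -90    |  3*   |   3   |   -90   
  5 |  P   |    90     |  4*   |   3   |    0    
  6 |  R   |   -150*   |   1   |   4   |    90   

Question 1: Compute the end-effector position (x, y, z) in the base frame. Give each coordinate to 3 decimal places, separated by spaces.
after link 1: o_1 = (3.5355, -3.5355, 2.0000)
after link 2: o_2 = (5.5355, -5.5355, -0.8284)
after link 3: o_3 = (6.0355, -6.0355, -0.1213)
after link 4: o_4 = (7.2972, -5.1758, 3.8371)
after link 5: o_5 = (2.3477, -5.1253, 3.1300)
after link 6: o_6 = (3.0584, -5.6466, 7.1578)

3.058 -5.647 7.158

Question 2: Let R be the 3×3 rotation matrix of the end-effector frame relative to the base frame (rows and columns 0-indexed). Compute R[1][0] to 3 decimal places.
-0.040

End-effector x-axis (col 0 of R) = (0.3933,-0.0397,0.9186)
R[1][0] = -0.0397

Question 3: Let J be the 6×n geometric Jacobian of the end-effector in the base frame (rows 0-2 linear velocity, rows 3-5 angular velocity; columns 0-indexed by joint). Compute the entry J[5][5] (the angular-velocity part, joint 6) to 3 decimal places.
0.354

axis z_5 = (-0.8624,-0.3624,0.3536); lever o_n−o_5 = (0.7108,-0.5213,4.0278)
cross product → J_v[:, 5] = (-1.2753,3.7247,0.7071)
J_ω[:, 5] = z_5
entry J[5][5] = 0.3536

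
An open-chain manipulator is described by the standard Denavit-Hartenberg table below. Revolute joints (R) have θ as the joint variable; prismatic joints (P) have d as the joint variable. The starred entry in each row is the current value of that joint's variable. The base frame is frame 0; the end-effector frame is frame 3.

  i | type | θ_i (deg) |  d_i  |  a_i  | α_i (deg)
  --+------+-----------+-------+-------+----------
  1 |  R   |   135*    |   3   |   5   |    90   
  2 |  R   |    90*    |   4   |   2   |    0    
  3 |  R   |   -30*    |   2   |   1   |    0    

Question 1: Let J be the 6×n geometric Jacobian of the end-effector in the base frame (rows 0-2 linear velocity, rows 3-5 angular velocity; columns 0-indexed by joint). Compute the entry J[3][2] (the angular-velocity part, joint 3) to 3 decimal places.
0.707

axis z_2 = (0.7071,0.7071,0.0000); lever o_n−o_2 = (1.0607,1.7678,0.8660)
cross product → J_v[:, 2] = (0.6124,-0.6124,0.5000)
J_ω[:, 2] = z_2
entry J[3][2] = 0.7071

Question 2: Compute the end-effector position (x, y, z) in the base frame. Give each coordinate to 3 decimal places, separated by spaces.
0.354 8.132 5.866

after link 1: o_1 = (-3.5355, 3.5355, 3.0000)
after link 2: o_2 = (-0.7071, 6.3640, 5.0000)
after link 3: o_3 = (0.3536, 8.1317, 5.8660)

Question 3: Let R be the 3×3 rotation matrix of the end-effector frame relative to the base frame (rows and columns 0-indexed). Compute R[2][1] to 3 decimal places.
End-effector y-axis (col 1 of R) = (0.6124,-0.6124,0.5000)
R[2][1] = 0.5000

0.500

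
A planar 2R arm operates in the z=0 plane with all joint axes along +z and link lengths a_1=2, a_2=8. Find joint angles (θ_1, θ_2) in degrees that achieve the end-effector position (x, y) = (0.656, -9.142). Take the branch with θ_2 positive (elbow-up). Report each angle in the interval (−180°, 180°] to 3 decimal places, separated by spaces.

-134.991 59.987

cos θ_2 = (84.0065−2²−8²)/(2·2·8) = 0.5002; θ_2 = 59.9866° (elbow-up)
β = atan2(-9.1420,0.6560) = -85.8957°; ψ = atan2(6.9273,6.0016) = 49.0951°
θ_1 = β − ψ = -134.9908°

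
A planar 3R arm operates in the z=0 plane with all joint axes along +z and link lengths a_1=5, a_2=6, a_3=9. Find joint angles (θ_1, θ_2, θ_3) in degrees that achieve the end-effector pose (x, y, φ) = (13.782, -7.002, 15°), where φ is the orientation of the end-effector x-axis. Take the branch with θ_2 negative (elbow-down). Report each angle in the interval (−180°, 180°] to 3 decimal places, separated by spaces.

-45.008 -29.986 89.993

wrist centre = target − a_3·(cos φ, sin φ) = (5.0887, -9.3314)
cos θ_2 = (112.9690−5²−6²)/(2·5·6) = 0.8662; θ_2 = -29.9857° (elbow-down)
β = atan2(-9.3314,5.0887) = -61.3951°; ψ = atan2(-2.9987,10.1969) = -16.3875°
θ_1 = β − ψ = -45.0076°
θ_3 = φ − θ_1 − θ_2 = 89.9932° (wrapped to (-180°,180°])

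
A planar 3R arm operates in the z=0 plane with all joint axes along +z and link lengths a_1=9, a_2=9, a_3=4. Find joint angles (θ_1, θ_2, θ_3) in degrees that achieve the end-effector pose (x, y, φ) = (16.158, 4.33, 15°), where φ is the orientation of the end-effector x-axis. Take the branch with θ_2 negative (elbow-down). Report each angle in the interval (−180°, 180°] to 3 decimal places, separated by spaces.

wrist centre = target − a_3·(cos φ, sin φ) = (12.2943, 3.2947)
cos θ_2 = (162.0049−9²−9²)/(2·9·9) = 0.0000; θ_2 = -89.9983° (elbow-down)
β = atan2(3.2947,12.2943) = 15.0021°; ψ = atan2(-9.0000,9.0003) = -44.9991°
θ_1 = β − ψ = 60.0012°
θ_3 = φ − θ_1 − θ_2 = 44.9971° (wrapped to (-180°,180°])

60.001 -89.998 44.997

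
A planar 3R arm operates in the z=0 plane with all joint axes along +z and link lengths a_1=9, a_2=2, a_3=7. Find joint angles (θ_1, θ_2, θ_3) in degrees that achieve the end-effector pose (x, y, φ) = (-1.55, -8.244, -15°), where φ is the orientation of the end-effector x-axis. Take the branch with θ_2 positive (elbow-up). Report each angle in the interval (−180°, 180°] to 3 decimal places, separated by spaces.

wrist centre = target − a_3·(cos φ, sin φ) = (-8.3115, -6.4323)
cos θ_2 = (110.4548−9²−2²)/(2·9·2) = 0.7071; θ_2 = 45.0024° (elbow-up)
β = atan2(-6.4323,-8.3115) = -142.2637°; ψ = atan2(1.4143,10.4142) = 7.7336°
θ_1 = β − ψ = -149.9973°
θ_3 = φ − θ_1 − θ_2 = 89.9949° (wrapped to (-180°,180°])

-149.997 45.002 89.995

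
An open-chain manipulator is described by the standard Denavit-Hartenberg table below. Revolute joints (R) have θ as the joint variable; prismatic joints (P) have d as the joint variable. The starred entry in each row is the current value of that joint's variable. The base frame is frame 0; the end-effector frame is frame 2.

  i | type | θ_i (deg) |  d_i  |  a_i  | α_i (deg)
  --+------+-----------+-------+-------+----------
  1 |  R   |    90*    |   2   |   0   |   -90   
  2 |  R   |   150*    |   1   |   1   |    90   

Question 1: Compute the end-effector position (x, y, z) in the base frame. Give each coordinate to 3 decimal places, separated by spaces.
after link 1: o_1 = (0.0000, 0.0000, 2.0000)
after link 2: o_2 = (-1.0000, -0.8660, 1.5000)

-1.000 -0.866 1.500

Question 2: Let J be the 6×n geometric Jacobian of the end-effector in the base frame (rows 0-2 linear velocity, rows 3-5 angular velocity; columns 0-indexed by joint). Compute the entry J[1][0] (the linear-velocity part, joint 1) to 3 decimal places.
axis z_0 = ẑ; lever o_n−o_0 = (-1.0000,-0.8660,1.5000)
cross product → J_v[:, 0] = (0.8660,-1.0000,0.0000)
J_ω[:, 0] = z_0
entry J[1][0] = -1.0000

-1.000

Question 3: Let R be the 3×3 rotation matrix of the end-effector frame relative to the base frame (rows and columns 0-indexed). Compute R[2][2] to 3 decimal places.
-0.866

End-effector z-axis (col 2 of R) = (-0.0000,0.5000,-0.8660)
R[2][2] = -0.8660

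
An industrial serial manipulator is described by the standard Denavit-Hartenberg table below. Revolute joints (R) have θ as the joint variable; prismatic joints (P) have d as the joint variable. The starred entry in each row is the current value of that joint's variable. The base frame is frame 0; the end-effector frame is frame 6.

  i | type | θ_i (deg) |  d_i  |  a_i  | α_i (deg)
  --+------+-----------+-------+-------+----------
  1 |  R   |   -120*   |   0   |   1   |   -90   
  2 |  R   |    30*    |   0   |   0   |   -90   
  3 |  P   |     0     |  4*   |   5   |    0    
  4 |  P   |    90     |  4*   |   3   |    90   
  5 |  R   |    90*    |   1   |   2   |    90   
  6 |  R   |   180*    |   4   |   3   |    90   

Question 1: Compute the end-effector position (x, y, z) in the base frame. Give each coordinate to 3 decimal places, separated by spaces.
after link 1: o_1 = (-0.5000, -0.8660, 0.0000)
after link 2: o_2 = (-0.5000, -0.8660, 0.0000)
after link 3: o_3 = (-1.6651, -2.8840, -5.9641)
after link 4: o_4 = (-3.2631, 0.3481, -9.4282)
after link 5: o_5 = (-3.1962, 0.4641, -11.6603)
after link 6: o_6 = (-7.4103, 1.1651, -9.0622)

-7.410 1.165 -9.062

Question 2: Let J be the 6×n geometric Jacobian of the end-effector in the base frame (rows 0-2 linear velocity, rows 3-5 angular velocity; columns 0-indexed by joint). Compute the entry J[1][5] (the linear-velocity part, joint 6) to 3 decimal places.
axis z_5 = (-0.8660,0.5000,-0.0000); lever o_n−o_5 = (-4.2141,0.7010,2.5981)
cross product → J_v[:, 5] = (1.2990,2.2500,1.5000)
J_ω[:, 5] = z_5
entry J[1][5] = 2.2500

2.250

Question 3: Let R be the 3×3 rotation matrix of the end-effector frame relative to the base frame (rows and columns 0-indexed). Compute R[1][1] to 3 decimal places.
End-effector y-axis (col 1 of R) = (-0.8660,0.5000,-0.0000)
R[1][1] = 0.5000

0.500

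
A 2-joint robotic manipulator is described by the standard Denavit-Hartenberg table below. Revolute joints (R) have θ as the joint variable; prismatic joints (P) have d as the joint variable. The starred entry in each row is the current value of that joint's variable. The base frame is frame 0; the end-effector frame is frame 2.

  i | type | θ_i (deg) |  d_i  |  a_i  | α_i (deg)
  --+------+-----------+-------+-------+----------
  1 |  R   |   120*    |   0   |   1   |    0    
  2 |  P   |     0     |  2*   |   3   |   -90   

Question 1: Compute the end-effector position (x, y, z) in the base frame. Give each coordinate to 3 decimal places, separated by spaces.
-2.000 3.464 2.000

after link 1: o_1 = (-0.5000, 0.8660, 0.0000)
after link 2: o_2 = (-2.0000, 3.4641, 2.0000)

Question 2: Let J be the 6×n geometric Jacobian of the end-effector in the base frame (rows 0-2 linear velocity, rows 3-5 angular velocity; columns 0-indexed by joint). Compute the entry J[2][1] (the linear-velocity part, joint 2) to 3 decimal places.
prismatic axis z_1 = (0.0000,0.0000,1.0000)
J_v[:, 1] = z_1; J_ω[:, 1] = (0,0,0)
entry J[2][1] = 1.0000

1.000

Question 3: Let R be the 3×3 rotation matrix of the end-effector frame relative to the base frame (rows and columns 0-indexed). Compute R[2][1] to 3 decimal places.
End-effector y-axis (col 1 of R) = (-0.0000,-0.0000,-1.0000)
R[2][1] = -1.0000

-1.000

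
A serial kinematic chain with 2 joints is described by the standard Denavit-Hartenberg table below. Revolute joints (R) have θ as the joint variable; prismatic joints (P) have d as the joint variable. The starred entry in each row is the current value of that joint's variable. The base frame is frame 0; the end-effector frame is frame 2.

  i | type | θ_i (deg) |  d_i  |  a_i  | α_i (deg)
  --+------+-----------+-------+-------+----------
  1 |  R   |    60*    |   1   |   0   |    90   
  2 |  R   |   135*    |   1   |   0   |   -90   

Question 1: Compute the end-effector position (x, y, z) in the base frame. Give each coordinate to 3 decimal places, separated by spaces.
0.866 -0.500 1.000

after link 1: o_1 = (0.0000, 0.0000, 1.0000)
after link 2: o_2 = (0.8660, -0.5000, 1.0000)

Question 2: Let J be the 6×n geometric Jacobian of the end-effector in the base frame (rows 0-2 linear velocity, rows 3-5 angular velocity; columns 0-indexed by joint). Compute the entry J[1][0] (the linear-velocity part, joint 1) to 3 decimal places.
0.866

axis z_0 = ẑ; lever o_n−o_0 = (0.8660,-0.5000,1.0000)
cross product → J_v[:, 0] = (0.5000,0.8660,-0.0000)
J_ω[:, 0] = z_0
entry J[1][0] = 0.8660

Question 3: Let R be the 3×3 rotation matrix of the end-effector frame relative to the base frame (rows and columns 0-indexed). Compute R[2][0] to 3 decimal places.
End-effector x-axis (col 0 of R) = (-0.3536,-0.6124,0.7071)
R[2][0] = 0.7071

0.707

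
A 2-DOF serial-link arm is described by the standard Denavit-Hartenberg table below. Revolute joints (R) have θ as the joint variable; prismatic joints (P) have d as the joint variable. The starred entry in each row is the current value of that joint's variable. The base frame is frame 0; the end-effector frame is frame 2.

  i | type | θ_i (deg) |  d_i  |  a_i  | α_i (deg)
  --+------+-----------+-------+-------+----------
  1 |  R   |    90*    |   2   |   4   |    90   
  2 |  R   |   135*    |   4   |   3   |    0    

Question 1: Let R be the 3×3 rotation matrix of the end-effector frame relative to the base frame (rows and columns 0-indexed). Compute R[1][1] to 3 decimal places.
End-effector y-axis (col 1 of R) = (-0.0000,-0.7071,-0.7071)
R[1][1] = -0.7071

-0.707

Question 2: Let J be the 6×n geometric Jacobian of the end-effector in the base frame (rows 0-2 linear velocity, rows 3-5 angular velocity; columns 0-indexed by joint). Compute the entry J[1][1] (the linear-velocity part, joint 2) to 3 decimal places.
axis z_1 = (1.0000,-0.0000,0.0000); lever o_n−o_1 = (4.0000,-2.1213,2.1213)
cross product → J_v[:, 1] = (0.0000,-2.1213,-2.1213)
J_ω[:, 1] = z_1
entry J[1][1] = -2.1213

-2.121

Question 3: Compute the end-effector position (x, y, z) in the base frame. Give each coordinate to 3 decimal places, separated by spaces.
4.000 1.879 4.121

after link 1: o_1 = (0.0000, 4.0000, 2.0000)
after link 2: o_2 = (4.0000, 1.8787, 4.1213)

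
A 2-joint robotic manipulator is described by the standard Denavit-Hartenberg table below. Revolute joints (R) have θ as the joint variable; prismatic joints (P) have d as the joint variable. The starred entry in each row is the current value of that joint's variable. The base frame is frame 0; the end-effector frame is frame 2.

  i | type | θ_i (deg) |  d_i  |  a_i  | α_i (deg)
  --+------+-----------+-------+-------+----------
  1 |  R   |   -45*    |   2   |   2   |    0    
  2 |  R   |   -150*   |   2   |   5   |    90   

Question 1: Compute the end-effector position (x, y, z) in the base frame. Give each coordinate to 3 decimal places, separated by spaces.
-3.415 -0.120 4.000

after link 1: o_1 = (1.4142, -1.4142, 2.0000)
after link 2: o_2 = (-3.4154, -0.1201, 4.0000)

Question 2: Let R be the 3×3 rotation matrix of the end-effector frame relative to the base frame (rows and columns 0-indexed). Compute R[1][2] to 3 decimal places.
End-effector z-axis (col 2 of R) = (0.2588,0.9659,0.0000)
R[1][2] = 0.9659

0.966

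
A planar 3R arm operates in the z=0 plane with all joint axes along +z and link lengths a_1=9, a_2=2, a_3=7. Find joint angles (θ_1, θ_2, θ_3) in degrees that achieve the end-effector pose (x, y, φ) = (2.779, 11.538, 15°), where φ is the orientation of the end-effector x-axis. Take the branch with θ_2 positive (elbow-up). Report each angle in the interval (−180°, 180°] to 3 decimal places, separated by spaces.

104.535 44.990 -134.525

wrist centre = target − a_3·(cos φ, sin φ) = (-3.9825, 9.7263)
cos θ_2 = (110.4604−9²−2²)/(2·9·2) = 0.7072; θ_2 = 44.9897° (elbow-up)
β = atan2(9.7263,-3.9825) = 112.2670°; ψ = atan2(1.4140,10.4145) = 7.7317°
θ_1 = β − ψ = 104.5353°
θ_3 = φ − θ_1 − θ_2 = -134.5250° (wrapped to (-180°,180°])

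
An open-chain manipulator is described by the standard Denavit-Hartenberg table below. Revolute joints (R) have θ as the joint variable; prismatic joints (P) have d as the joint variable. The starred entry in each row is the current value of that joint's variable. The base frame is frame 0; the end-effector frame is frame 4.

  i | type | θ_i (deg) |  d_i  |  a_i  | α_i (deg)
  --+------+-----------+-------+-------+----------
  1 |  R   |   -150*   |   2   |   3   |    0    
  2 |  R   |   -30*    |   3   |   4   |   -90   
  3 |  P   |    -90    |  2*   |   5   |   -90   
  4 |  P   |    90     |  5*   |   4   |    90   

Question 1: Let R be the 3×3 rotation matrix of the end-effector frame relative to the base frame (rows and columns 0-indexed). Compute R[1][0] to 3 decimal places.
1.000

End-effector x-axis (col 0 of R) = (-0.0000,1.0000,0.0000)
R[1][0] = 1.0000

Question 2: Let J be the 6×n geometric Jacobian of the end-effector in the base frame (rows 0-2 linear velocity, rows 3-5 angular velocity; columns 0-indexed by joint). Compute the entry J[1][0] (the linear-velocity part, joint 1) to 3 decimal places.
-11.598

axis z_0 = ẑ; lever o_n−o_0 = (-11.5981,0.5000,10.0000)
cross product → J_v[:, 0] = (-0.5000,-11.5981,0.0000)
J_ω[:, 0] = z_0
entry J[1][0] = -11.5981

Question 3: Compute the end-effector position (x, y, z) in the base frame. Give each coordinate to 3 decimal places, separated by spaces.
-11.598 0.500 10.000

after link 1: o_1 = (-2.5981, -1.5000, 2.0000)
after link 2: o_2 = (-6.5981, -1.5000, 5.0000)
after link 3: o_3 = (-6.5981, -3.5000, 10.0000)
after link 4: o_4 = (-11.5981, 0.5000, 10.0000)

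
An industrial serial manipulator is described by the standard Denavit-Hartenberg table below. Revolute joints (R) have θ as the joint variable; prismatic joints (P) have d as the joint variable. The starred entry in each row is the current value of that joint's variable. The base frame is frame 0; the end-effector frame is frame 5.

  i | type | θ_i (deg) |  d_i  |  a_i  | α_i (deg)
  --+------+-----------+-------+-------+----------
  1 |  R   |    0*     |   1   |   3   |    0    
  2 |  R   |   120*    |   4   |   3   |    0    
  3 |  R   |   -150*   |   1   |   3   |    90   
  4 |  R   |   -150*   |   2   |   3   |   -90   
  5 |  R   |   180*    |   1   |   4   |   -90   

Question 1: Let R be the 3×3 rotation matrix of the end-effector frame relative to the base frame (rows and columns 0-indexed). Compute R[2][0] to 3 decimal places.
End-effector x-axis (col 0 of R) = (0.7500,-0.4330,0.5000)
R[2][0] = 0.5000

0.500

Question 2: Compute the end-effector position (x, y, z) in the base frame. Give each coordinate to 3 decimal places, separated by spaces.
4.281 -1.317 5.634

after link 1: o_1 = (3.0000, 0.0000, 1.0000)
after link 2: o_2 = (1.5000, 2.5981, 5.0000)
after link 3: o_3 = (4.0981, 1.0981, 6.0000)
after link 4: o_4 = (0.8481, 0.6651, 4.5000)
after link 5: o_5 = (4.2811, -1.3170, 5.6340)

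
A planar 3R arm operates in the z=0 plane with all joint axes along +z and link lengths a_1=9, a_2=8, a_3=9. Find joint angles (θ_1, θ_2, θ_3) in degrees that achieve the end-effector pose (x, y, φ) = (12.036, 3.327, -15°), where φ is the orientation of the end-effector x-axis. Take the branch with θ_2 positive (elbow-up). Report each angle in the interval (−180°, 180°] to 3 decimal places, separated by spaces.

-0.000 135.005 -150.005

wrist centre = target − a_3·(cos φ, sin φ) = (3.3427, 5.6564)
cos θ_2 = (43.1680−9²−8²)/(2·9·8) = -0.7072; θ_2 = 135.0049° (elbow-up)
β = atan2(5.6564,3.3427) = 59.4188°; ψ = atan2(5.6564,3.3427) = 59.4188°
θ_1 = β − ψ = -0.0000°
θ_3 = φ − θ_1 − θ_2 = -150.0048° (wrapped to (-180°,180°])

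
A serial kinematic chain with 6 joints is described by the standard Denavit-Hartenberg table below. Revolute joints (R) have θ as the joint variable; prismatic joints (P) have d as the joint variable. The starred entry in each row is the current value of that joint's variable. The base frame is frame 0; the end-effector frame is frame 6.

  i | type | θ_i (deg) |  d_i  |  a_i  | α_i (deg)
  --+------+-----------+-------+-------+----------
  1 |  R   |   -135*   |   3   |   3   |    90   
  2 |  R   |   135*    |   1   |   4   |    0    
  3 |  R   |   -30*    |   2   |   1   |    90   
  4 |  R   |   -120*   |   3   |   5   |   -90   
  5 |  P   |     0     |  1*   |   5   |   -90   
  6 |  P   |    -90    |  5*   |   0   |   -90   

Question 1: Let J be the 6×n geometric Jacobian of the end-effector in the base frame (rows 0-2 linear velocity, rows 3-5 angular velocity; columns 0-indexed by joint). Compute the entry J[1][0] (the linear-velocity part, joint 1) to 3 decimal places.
5.027

axis z_0 = ẑ; lever o_n−o_0 = (5.0271,-3.6848,2.2836)
cross product → J_v[:, 0] = (3.6848,5.0271,-0.0000)
J_ω[:, 0] = z_0
entry J[1][0] = 5.0271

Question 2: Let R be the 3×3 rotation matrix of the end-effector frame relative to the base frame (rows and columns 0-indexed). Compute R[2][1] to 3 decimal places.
End-effector y-axis (col 1 of R) = (-0.6830,-0.6830,0.2588)
R[2][1] = 0.2588

0.259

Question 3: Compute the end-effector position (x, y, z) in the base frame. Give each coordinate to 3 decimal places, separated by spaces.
after link 1: o_1 = (-2.1213, -2.1213, 3.0000)
after link 2: o_2 = (-0.8284, 0.5858, 5.8284)
after link 3: o_3 = (-2.0596, 2.1830, 6.7944)
after link 4: o_4 = (-1.5043, -3.3854, 5.1560)
after link 5: o_5 = (1.6120, -7.0999, 3.5777)
after link 6: o_6 = (5.0271, -3.6848, 2.2836)

5.027 -3.685 2.284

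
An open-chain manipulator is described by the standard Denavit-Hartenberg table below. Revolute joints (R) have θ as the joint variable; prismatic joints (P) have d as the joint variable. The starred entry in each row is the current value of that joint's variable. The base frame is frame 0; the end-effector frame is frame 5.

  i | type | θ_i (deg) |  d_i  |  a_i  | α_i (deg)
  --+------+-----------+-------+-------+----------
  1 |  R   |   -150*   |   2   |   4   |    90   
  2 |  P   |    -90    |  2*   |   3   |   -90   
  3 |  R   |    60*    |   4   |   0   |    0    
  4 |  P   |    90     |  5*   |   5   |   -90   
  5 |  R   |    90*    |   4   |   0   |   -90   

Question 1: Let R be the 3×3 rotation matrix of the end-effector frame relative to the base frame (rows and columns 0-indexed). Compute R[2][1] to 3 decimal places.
-0.500

End-effector y-axis (col 1 of R) = (0.4330,-0.7500,-0.5000)
R[2][1] = -0.5000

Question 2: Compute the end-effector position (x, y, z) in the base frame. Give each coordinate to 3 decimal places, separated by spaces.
after link 1: o_1 = (-3.4641, -2.0000, 2.0000)
after link 2: o_2 = (-4.4641, -0.2679, -1.0000)
after link 3: o_3 = (-7.9282, -2.2679, -1.0000)
after link 4: o_4 = (-11.0083, -6.9330, 3.3301)
after link 5: o_5 = (-12.7404, -3.9330, 5.3301)

-12.740 -3.933 5.330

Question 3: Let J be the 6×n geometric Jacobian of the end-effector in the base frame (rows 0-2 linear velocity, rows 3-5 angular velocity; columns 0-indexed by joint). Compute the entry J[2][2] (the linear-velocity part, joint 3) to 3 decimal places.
-0.964

axis z_2 = (-0.8660,-0.5000,0.0000); lever o_n−o_2 = (-8.2763,-3.6651,6.3301)
cross product → J_v[:, 2] = (-3.1651,5.4821,-0.9641)
J_ω[:, 2] = z_2
entry J[2][2] = -0.9641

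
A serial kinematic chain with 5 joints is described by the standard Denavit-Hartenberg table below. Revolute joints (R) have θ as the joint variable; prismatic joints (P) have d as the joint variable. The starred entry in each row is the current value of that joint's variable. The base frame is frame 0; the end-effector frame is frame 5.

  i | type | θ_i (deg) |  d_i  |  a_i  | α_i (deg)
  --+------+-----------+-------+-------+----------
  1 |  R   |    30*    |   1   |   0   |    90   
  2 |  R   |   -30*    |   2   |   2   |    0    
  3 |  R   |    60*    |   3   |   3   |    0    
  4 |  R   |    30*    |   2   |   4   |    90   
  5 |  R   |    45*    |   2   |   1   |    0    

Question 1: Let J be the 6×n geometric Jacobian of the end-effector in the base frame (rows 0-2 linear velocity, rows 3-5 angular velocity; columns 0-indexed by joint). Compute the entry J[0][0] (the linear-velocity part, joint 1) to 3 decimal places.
2.467

axis z_0 = ẑ; lever o_n−o_0 = (11.1418,-2.4667,4.5765)
cross product → J_v[:, 0] = (2.4667,11.1418,-0.0000)
J_ω[:, 0] = z_0
entry J[0][0] = 2.4667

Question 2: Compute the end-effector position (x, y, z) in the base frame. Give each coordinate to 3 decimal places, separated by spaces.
11.142 -2.467 4.576

after link 1: o_1 = (0.0000, 0.0000, 1.0000)
after link 2: o_2 = (2.5000, -0.8660, 0.0000)
after link 3: o_3 = (6.2500, -2.1651, 1.5000)
after link 4: o_4 = (8.9821, -2.8971, 4.9641)
after link 5: o_5 = (11.1418, -2.4667, 4.5765)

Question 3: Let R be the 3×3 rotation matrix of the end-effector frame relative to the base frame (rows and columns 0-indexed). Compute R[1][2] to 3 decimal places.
End-effector z-axis (col 2 of R) = (0.7500,0.4330,-0.5000)
R[1][2] = 0.4330

0.433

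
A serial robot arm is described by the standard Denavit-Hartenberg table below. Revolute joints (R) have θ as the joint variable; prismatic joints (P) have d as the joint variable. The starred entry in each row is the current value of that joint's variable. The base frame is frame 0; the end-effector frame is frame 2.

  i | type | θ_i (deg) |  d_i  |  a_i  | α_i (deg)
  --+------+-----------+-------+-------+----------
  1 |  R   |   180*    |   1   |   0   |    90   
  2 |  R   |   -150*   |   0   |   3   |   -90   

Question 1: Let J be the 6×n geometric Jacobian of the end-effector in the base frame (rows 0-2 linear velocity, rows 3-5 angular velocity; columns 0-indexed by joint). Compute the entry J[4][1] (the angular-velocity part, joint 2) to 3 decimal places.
1.000

axis z_1 = (0.0000,1.0000,0.0000); lever o_n−o_1 = (2.5981,-0.0000,-1.5000)
cross product → J_v[:, 1] = (-1.5000,0.0000,-2.5981)
J_ω[:, 1] = z_1
entry J[4][1] = 1.0000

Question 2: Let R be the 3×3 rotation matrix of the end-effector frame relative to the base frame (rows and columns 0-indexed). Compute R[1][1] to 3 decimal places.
-1.000

End-effector y-axis (col 1 of R) = (-0.0000,-1.0000,-0.0000)
R[1][1] = -1.0000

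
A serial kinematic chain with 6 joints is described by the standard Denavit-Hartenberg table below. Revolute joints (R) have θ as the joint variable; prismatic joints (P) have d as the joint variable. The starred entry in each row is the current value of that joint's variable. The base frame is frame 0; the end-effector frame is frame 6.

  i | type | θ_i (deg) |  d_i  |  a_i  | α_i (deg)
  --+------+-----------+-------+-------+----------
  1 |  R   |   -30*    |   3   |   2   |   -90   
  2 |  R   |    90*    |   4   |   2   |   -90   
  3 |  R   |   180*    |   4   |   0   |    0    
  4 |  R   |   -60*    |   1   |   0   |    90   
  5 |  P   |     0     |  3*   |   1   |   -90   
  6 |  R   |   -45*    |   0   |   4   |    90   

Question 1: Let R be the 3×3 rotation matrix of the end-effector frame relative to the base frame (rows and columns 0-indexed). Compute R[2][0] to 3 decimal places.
End-effector x-axis (col 0 of R) = (-0.4830,-0.8365,-0.2588)
R[2][0] = -0.2588

-0.259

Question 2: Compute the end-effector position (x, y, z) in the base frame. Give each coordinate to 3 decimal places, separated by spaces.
after link 1: o_1 = (1.7321, -1.0000, 3.0000)
after link 2: o_2 = (3.7321, 2.4641, 1.0000)
after link 3: o_3 = (0.2679, 4.4641, 1.0000)
after link 4: o_4 = (-0.5981, 4.9641, 1.0000)
after link 5: o_5 = (-1.7811, 2.9151, -1.0981)
after link 6: o_6 = (-3.7129, -0.4310, -2.1334)

-3.713 -0.431 -2.133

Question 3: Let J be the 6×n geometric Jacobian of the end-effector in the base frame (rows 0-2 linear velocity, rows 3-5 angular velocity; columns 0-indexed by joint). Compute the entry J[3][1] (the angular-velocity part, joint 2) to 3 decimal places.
0.500

axis z_1 = (0.5000,0.8660,0.0000); lever o_n−o_1 = (-5.4450,0.5690,-5.1334)
cross product → J_v[:, 1] = (-4.4456,2.5667,5.0000)
J_ω[:, 1] = z_1
entry J[3][1] = 0.5000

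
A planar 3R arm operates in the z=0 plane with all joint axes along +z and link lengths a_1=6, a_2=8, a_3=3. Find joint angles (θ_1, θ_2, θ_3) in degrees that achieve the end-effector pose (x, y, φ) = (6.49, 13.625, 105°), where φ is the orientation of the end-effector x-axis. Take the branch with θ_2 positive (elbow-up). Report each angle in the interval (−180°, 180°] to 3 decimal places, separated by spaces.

29.997 45.006 29.997

wrist centre = target − a_3·(cos φ, sin φ) = (7.2665, 10.7272)
cos θ_2 = (167.8747−6²−8²)/(2·6·8) = 0.7070; θ_2 = 45.0064° (elbow-up)
β = atan2(10.7272,7.2665) = 55.8869°; ψ = atan2(5.6575,11.6562) = 25.8902°
θ_1 = β − ψ = 29.9967°
θ_3 = φ − θ_1 − θ_2 = 29.9969° (wrapped to (-180°,180°])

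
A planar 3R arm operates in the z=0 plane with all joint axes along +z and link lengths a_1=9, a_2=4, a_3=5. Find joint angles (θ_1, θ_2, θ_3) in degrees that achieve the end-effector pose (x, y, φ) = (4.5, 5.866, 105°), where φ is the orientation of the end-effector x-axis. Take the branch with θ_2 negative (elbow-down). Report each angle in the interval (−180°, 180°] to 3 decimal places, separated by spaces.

30.004 -150.001 -135.003

wrist centre = target − a_3·(cos φ, sin φ) = (5.7941, 1.0364)
cos θ_2 = (34.6456−9²−4²)/(2·9·4) = -0.8660; θ_2 = -150.0009° (elbow-down)
β = atan2(1.0364,5.7941) = 10.1411°; ψ = atan2(-1.9999,5.5359) = -19.8633°
θ_1 = β − ψ = 30.0044°
θ_3 = φ − θ_1 − θ_2 = -135.0035° (wrapped to (-180°,180°])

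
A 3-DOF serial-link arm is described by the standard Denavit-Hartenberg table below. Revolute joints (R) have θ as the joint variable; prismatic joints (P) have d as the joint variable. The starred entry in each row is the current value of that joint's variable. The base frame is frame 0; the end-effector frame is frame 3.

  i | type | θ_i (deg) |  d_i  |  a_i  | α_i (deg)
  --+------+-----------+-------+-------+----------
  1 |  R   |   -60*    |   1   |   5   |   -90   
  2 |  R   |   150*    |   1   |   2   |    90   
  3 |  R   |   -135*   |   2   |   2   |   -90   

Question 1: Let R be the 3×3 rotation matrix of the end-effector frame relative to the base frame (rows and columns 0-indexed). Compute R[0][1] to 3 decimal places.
-0.250

End-effector y-axis (col 1 of R) = (-0.2500,0.4330,0.8660)
R[0][1] = -0.2500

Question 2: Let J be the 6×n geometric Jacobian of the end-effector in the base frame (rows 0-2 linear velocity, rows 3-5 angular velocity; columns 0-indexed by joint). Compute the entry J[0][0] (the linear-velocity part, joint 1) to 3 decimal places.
axis z_0 = ẑ; lever o_n−o_0 = (2.3876,-4.9639,-1.0249)
cross product → J_v[:, 0] = (4.9639,2.3876,-0.0000)
J_ω[:, 0] = z_0
entry J[0][0] = 4.9639

4.964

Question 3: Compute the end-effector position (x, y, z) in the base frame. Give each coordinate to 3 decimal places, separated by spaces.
2.388 -4.964 -1.025

after link 1: o_1 = (2.5000, -4.3301, 1.0000)
after link 2: o_2 = (2.5000, -2.3301, 0.0000)
after link 3: o_3 = (2.3876, -4.9639, -1.0249)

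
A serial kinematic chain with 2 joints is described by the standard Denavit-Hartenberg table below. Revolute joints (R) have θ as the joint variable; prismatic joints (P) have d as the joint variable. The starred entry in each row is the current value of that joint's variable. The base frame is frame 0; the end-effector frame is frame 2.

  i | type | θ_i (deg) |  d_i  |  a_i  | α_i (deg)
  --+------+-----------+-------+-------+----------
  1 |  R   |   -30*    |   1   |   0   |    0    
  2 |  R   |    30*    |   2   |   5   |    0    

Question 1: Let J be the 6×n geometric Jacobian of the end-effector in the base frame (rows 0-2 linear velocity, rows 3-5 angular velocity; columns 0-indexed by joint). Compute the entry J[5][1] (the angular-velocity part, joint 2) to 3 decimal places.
1.000

axis z_1 = (0.0000,0.0000,1.0000); lever o_n−o_1 = (5.0000,0.0000,2.0000)
cross product → J_v[:, 1] = (0.0000,5.0000,0.0000)
J_ω[:, 1] = z_1
entry J[5][1] = 1.0000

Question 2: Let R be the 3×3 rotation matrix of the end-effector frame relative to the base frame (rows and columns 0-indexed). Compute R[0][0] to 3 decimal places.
End-effector x-axis (col 0 of R) = (1.0000,0.0000,0.0000)
R[0][0] = 1.0000

1.000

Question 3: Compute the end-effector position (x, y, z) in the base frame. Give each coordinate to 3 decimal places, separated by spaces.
5.000 0.000 3.000

after link 1: o_1 = (0.0000, 0.0000, 1.0000)
after link 2: o_2 = (5.0000, 0.0000, 3.0000)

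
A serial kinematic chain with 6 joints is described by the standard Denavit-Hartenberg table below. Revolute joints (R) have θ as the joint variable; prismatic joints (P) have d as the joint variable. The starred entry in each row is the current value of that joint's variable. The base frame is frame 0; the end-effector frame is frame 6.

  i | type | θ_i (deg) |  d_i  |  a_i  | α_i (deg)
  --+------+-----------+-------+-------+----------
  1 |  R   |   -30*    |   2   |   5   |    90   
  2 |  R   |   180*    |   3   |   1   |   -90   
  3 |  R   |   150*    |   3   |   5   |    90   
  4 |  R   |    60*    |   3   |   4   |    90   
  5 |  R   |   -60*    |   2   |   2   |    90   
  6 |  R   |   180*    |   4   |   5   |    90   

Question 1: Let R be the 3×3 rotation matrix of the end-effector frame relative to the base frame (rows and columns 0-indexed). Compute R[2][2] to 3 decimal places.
0.500

End-effector z-axis (col 2 of R) = (0.8660,0.0000,0.5000)
R[2][2] = 0.5000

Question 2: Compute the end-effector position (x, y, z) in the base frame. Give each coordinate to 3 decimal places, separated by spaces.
after link 1: o_1 = (4.3301, -2.5000, 2.0000)
after link 2: o_2 = (1.9641, -4.5981, 2.0000)
after link 3: o_3 = (6.9641, -4.5981, -1.0000)
after link 4: o_4 = (8.9641, -1.5981, -4.4641)
after link 5: o_5 = (11.1962, -3.3301, -4.3301)
after link 6: o_6 = (8.2141, -1.0000, 0.8349)

8.214 -1.000 0.835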